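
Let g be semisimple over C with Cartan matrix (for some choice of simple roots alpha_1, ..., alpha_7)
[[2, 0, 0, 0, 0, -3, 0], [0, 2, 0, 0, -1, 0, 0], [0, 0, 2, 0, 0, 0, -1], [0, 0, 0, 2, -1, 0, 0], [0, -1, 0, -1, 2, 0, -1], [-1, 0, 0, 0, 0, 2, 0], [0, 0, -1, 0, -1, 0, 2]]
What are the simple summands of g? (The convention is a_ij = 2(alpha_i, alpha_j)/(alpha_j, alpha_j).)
The diagram associated to this matrix has two connected components: the simple roots {alpha_2, alpha_3, alpha_4, alpha_5, alpha_7} form a chain of 3 nodes with a fork of two nodes at one end (D_5), and {alpha_1, alpha_6} form two nodes joined by a triple edge (G_2). A semisimple Lie algebra decomposes uniquely as the direct sum of simple ideals, one per connected component of its Dynkin diagram, so g ≅ D_5 ⊕ G_2 (dimension 45 + 14 = 59).

D_5 (so(10)) ⊕ G_2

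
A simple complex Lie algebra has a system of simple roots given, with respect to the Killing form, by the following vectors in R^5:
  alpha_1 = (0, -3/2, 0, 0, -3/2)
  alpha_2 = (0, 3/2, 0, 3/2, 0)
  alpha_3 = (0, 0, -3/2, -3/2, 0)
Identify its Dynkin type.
A3

Compute the Cartan integers a_ij = 2(alpha_i, alpha_j)/(alpha_j, alpha_j); the resulting 3x3 Cartan matrix is
[[2, -1, 0], [-1, 2, -1], [0, -1, 2]].
All simple roots have the same length, so the diagram is simply laced. The associated Dynkin diagram is a chain of 3 nodes with single edges (A_3), so the type is A_3 (the algebra sl(4)).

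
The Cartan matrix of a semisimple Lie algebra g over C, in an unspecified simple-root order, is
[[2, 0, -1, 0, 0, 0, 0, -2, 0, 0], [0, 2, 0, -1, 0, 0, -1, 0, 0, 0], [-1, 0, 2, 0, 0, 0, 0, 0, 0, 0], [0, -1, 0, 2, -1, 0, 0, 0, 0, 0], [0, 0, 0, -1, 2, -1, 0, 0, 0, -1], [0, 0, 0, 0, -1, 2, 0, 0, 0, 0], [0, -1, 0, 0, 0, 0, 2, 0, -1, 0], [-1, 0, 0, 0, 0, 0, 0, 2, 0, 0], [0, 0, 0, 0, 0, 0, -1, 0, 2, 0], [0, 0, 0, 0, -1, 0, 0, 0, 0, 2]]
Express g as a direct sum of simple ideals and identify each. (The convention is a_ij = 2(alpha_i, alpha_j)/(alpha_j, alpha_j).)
The diagram associated to this matrix has two connected components: the simple roots {alpha_1, alpha_3, alpha_8} form a chain of 3 nodes with a double edge at one end; the terminal node there is the unique short simple root (B_3), and {alpha_2, alpha_4, alpha_5, alpha_6, alpha_7, alpha_9, alpha_10} form a chain of 5 nodes with a fork of two nodes at one end (D_7). A semisimple Lie algebra decomposes uniquely as the direct sum of simple ideals, one per connected component of its Dynkin diagram, so g ≅ B_3 ⊕ D_7 (dimension 21 + 91 = 112).

B3 ⊕ D7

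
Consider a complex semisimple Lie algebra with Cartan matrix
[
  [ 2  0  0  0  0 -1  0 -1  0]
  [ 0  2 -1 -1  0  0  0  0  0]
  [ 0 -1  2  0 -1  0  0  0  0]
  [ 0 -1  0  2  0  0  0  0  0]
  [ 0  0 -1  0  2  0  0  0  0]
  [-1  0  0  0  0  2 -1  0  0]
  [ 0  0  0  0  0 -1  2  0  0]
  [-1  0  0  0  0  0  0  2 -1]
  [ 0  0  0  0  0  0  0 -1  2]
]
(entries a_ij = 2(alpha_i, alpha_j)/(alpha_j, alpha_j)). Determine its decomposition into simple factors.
The diagram associated to this matrix has two connected components: the simple roots {alpha_2, alpha_3, alpha_4, alpha_5} form a chain of 4 nodes with single edges (A_4), and {alpha_1, alpha_6, alpha_7, alpha_8, alpha_9} form a chain of 5 nodes with single edges (A_5). A semisimple Lie algebra decomposes uniquely as the direct sum of simple ideals, one per connected component of its Dynkin diagram, so g ≅ A_4 ⊕ A_5 (dimension 24 + 35 = 59).

A_4 (sl(5)) ⊕ A_5 (sl(6))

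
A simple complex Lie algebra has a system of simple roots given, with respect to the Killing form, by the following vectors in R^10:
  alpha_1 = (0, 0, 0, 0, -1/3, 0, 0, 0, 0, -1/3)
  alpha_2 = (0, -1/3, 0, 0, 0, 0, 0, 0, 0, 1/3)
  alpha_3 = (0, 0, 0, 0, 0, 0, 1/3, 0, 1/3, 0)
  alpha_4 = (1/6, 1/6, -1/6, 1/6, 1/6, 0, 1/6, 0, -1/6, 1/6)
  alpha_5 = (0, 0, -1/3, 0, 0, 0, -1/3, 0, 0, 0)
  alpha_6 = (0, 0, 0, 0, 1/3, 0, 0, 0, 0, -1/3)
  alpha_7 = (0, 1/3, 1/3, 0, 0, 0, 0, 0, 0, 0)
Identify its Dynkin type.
Compute the Cartan integers a_ij = 2(alpha_i, alpha_j)/(alpha_j, alpha_j); the resulting 7x7 Cartan matrix is
[[2, -1, 0, -1, 0, 0, 0], [-1, 2, 0, 0, 0, -1, -1], [0, 0, 2, 0, -1, 0, 0], [-1, 0, 0, 2, 0, 0, 0], [0, 0, -1, 0, 2, 0, -1], [0, -1, 0, 0, 0, 2, 0], [0, -1, 0, 0, -1, 0, 2]].
All simple roots have the same length, so the diagram is simply laced. The associated Dynkin diagram is a chain of 6 nodes with one extra node attached to the third node from one end (E_7), so the type is E_7.

E_7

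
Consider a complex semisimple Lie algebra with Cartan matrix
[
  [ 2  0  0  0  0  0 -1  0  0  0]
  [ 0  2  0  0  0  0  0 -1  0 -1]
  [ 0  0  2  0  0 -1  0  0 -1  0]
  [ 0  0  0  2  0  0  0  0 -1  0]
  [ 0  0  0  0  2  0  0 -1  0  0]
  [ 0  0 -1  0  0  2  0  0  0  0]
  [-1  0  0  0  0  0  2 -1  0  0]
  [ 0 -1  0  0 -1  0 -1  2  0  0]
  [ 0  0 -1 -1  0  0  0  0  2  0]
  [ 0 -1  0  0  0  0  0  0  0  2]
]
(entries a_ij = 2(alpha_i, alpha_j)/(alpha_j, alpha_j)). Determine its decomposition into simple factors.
The diagram associated to this matrix has two connected components: the simple roots {alpha_3, alpha_4, alpha_6, alpha_9} form a chain of 4 nodes with single edges (A_4), and {alpha_1, alpha_2, alpha_5, alpha_7, alpha_8, alpha_10} form a chain of 5 nodes with one extra node attached to the third node from one end (E_6). A semisimple Lie algebra decomposes uniquely as the direct sum of simple ideals, one per connected component of its Dynkin diagram, so g ≅ A_4 ⊕ E_6 (dimension 24 + 78 = 102).

A_4 (sl(5)) ⊕ E_6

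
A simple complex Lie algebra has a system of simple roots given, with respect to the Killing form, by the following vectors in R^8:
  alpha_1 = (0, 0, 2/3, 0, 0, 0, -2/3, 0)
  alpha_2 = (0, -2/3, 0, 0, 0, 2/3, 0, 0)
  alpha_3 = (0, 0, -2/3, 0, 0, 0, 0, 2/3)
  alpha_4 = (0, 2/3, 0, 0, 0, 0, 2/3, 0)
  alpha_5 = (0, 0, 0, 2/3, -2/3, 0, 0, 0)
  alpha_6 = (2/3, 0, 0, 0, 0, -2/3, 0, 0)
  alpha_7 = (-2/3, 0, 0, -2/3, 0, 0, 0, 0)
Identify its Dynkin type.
A_7

Compute the Cartan integers a_ij = 2(alpha_i, alpha_j)/(alpha_j, alpha_j); the resulting 7x7 Cartan matrix is
[[2, 0, -1, -1, 0, 0, 0], [0, 2, 0, -1, 0, -1, 0], [-1, 0, 2, 0, 0, 0, 0], [-1, -1, 0, 2, 0, 0, 0], [0, 0, 0, 0, 2, 0, -1], [0, -1, 0, 0, 0, 2, -1], [0, 0, 0, 0, -1, -1, 2]].
All simple roots have the same length, so the diagram is simply laced. The associated Dynkin diagram is a chain of 7 nodes with single edges (A_7), so the type is A_7 (the algebra sl(8)).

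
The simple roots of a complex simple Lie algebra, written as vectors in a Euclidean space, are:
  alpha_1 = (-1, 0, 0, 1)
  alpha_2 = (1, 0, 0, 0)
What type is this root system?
B2

Compute the Cartan integers a_ij = 2(alpha_i, alpha_j)/(alpha_j, alpha_j); the resulting 2x2 Cartan matrix is
[[2, -2], [-1, 2]].
The roots have two lengths (squared-length ratio 2:1); the short ones are alpha_{2}. The associated Dynkin diagram is a chain of 2 nodes with a double edge at one end; the terminal node there is the unique short simple root (B_2), so the type is B_2 (the algebra so(5)).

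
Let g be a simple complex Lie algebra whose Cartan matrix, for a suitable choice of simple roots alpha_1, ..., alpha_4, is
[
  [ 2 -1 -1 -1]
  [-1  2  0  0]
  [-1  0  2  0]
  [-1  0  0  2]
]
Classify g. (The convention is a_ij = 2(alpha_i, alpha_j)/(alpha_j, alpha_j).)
The matrix has rank 4 with 2's on the diagonal. Reading the off-diagonal entries as Dynkin edges (a single edge where a_ij = a_ji = -1; a double or triple edge where a_ij * a_ji = 2 or 3), the diagram is a chain of 2 nodes with a fork of two nodes at one end (D_4). One simple-root ordering that puts it in standard form is (alpha_4, alpha_1, alpha_3, alpha_2). So the algebra is type D_4, i.e. so(8).

D4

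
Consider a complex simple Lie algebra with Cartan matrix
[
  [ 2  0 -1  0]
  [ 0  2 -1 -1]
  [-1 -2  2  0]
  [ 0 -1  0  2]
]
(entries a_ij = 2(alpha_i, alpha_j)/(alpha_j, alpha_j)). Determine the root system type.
type F_4

The matrix has rank 4 with 2's on the diagonal. Reading the off-diagonal entries as Dynkin edges (a single edge where a_ij = a_ji = -1; a double or triple edge where a_ij * a_ji = 2 or 3), the diagram is a chain of 4 nodes with a double edge between the middle two (F_4). One simple-root ordering that puts it in standard form is (alpha_1, alpha_3, alpha_2, alpha_4). So the algebra is type F_4.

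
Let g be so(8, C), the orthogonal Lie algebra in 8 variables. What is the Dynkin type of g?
This is so(8) with 8 even, which has dimension 8(8-1)/2 = 28 and rank 8/2 = 4. In the classification of classical Lie algebras, the orthogonal algebra so(2n) in an even number of variables has type D_n; here n = 4, so the Dynkin diagram is a chain of 2 nodes with a fork of two nodes at one end (D_4). Hence the type is D_4.

D_4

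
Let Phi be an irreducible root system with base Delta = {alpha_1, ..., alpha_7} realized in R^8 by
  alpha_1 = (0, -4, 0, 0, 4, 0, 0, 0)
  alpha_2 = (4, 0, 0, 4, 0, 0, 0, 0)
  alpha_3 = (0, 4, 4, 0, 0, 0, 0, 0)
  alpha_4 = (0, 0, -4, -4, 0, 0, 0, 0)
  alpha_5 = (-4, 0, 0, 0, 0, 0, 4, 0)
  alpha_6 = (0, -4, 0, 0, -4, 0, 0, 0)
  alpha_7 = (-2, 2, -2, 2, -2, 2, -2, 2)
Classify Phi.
E_7

Compute the Cartan integers a_ij = 2(alpha_i, alpha_j)/(alpha_j, alpha_j); the resulting 7x7 Cartan matrix is
[[2, 0, -1, 0, 0, 0, -1], [0, 2, 0, -1, -1, 0, 0], [-1, 0, 2, -1, 0, -1, 0], [0, -1, -1, 2, 0, 0, 0], [0, -1, 0, 0, 2, 0, 0], [0, 0, -1, 0, 0, 2, 0], [-1, 0, 0, 0, 0, 0, 2]].
All simple roots have the same length, so the diagram is simply laced. The associated Dynkin diagram is a chain of 6 nodes with one extra node attached to the third node from one end (E_7), so the type is E_7.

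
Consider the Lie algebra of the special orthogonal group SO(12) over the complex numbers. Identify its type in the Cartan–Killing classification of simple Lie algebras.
type D_6

This is so(12) with 12 even, which has dimension 12(12-1)/2 = 66 and rank 12/2 = 6. In the classification of classical Lie algebras, the orthogonal algebra so(2n) in an even number of variables has type D_n; here n = 6, so the Dynkin diagram is a chain of 4 nodes with a fork of two nodes at one end (D_6). Hence the type is D_6.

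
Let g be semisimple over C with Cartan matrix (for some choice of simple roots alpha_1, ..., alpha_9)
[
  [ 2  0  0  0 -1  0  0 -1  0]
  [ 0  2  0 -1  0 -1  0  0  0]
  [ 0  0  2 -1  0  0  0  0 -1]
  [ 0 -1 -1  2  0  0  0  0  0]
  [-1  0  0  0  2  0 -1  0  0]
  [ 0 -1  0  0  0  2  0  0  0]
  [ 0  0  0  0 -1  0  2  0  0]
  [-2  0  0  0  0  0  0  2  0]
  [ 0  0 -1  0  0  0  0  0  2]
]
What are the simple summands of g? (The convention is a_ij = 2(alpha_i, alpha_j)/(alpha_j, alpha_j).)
The diagram associated to this matrix has two connected components: the simple roots {alpha_2, alpha_3, alpha_4, alpha_6, alpha_9} form a chain of 5 nodes with single edges (A_5), and {alpha_1, alpha_5, alpha_7, alpha_8} form a chain of 4 nodes with a double edge at one end; the terminal node there is the unique long simple root (C_4). A semisimple Lie algebra decomposes uniquely as the direct sum of simple ideals, one per connected component of its Dynkin diagram, so g ≅ A_5 ⊕ C_4 (dimension 35 + 36 = 71).

type A_5 + type C_4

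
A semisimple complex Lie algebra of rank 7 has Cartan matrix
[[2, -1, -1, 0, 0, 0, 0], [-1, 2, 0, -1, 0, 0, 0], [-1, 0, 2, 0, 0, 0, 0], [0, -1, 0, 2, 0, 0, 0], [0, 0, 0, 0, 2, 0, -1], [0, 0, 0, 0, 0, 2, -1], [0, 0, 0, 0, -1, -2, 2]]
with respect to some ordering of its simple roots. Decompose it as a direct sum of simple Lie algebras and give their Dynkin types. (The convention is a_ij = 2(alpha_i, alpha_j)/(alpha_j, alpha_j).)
A4 ⊕ B3

The diagram associated to this matrix has two connected components: the simple roots {alpha_1, alpha_2, alpha_3, alpha_4} form a chain of 4 nodes with single edges (A_4), and {alpha_5, alpha_6, alpha_7} form a chain of 3 nodes with a double edge at one end; the terminal node there is the unique short simple root (B_3). A semisimple Lie algebra decomposes uniquely as the direct sum of simple ideals, one per connected component of its Dynkin diagram, so g ≅ A_4 ⊕ B_3 (dimension 24 + 21 = 45).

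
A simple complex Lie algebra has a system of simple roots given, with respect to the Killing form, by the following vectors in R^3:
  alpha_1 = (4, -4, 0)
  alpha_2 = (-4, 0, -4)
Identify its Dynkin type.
A_2

Compute the Cartan integers a_ij = 2(alpha_i, alpha_j)/(alpha_j, alpha_j); the resulting 2x2 Cartan matrix is
[[2, -1], [-1, 2]].
All simple roots have the same length, so the diagram is simply laced. The associated Dynkin diagram is a chain of 2 nodes with single edges (A_2), so the type is A_2 (the algebra sl(3)).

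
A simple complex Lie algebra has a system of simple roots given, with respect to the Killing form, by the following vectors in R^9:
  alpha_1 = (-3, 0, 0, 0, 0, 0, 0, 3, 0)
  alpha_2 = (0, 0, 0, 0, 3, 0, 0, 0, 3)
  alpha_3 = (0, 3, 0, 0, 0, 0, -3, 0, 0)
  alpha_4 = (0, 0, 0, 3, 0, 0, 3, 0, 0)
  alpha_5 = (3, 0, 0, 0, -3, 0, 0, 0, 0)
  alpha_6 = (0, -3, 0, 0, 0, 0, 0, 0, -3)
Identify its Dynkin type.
type A_6

Compute the Cartan integers a_ij = 2(alpha_i, alpha_j)/(alpha_j, alpha_j); the resulting 6x6 Cartan matrix is
[[2, 0, 0, 0, -1, 0], [0, 2, 0, 0, -1, -1], [0, 0, 2, -1, 0, -1], [0, 0, -1, 2, 0, 0], [-1, -1, 0, 0, 2, 0], [0, -1, -1, 0, 0, 2]].
All simple roots have the same length, so the diagram is simply laced. The associated Dynkin diagram is a chain of 6 nodes with single edges (A_6), so the type is A_6 (the algebra sl(7)).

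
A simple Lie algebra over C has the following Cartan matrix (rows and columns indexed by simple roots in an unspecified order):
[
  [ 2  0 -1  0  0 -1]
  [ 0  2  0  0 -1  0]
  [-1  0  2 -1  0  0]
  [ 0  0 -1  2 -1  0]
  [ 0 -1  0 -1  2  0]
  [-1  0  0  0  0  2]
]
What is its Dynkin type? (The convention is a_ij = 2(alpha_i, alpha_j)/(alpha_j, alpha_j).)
A6

The matrix has rank 6 with 2's on the diagonal. Reading the off-diagonal entries as Dynkin edges (a single edge where a_ij = a_ji = -1; a double or triple edge where a_ij * a_ji = 2 or 3), the diagram is a chain of 6 nodes with single edges (A_6). One simple-root ordering that puts it in standard form is (alpha_6, alpha_1, alpha_3, alpha_4, alpha_5, alpha_2). So the algebra is type A_6, i.e. sl(7).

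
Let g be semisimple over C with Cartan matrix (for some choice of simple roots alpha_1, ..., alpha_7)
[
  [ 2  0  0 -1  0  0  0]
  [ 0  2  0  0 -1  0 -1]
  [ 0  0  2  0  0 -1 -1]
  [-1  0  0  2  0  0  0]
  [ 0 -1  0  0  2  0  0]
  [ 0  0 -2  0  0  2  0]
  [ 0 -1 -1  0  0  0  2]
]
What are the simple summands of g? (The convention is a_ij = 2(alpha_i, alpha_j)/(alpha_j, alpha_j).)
The diagram associated to this matrix has two connected components: the simple roots {alpha_1, alpha_4} form a chain of 2 nodes with single edges (A_2), and {alpha_2, alpha_3, alpha_5, alpha_6, alpha_7} form a chain of 5 nodes with a double edge at one end; the terminal node there is the unique long simple root (C_5). A semisimple Lie algebra decomposes uniquely as the direct sum of simple ideals, one per connected component of its Dynkin diagram, so g ≅ A_2 ⊕ C_5 (dimension 8 + 55 = 63).

A_2 (sl(3)) + C_5 (sp(10))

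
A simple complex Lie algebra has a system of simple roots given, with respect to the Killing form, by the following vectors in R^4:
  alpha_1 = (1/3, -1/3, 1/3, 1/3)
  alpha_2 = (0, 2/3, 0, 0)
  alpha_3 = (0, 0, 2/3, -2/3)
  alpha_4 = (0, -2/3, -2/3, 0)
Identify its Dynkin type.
F_4

Compute the Cartan integers a_ij = 2(alpha_i, alpha_j)/(alpha_j, alpha_j); the resulting 4x4 Cartan matrix is
[[2, -1, 0, 0], [-1, 2, 0, -1], [0, 0, 2, -1], [0, -2, -1, 2]].
The roots have two lengths (squared-length ratio 2:1); the short ones are alpha_{1,2}. The associated Dynkin diagram is a chain of 4 nodes with a double edge between the middle two (F_4), so the type is F_4.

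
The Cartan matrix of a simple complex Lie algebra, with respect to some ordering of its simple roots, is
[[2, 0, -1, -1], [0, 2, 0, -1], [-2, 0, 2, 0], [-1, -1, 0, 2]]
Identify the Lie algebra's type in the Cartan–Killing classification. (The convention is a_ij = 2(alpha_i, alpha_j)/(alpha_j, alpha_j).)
type C_4

The matrix has rank 4 with 2's on the diagonal. Reading the off-diagonal entries as Dynkin edges (a single edge where a_ij = a_ji = -1; a double or triple edge where a_ij * a_ji = 2 or 3), the diagram is a chain of 4 nodes with a double edge at one end; the terminal node there is the unique long simple root (C_4). One simple-root ordering that puts it in standard form is (alpha_2, alpha_4, alpha_1, alpha_3). So the algebra is type C_4, i.e. sp(8).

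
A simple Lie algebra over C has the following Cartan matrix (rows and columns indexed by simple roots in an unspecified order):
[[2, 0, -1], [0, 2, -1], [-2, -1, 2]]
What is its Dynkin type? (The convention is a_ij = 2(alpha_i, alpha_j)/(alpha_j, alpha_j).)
The matrix has rank 3 with 2's on the diagonal. Reading the off-diagonal entries as Dynkin edges (a single edge where a_ij = a_ji = -1; a double or triple edge where a_ij * a_ji = 2 or 3), the diagram is a chain of 3 nodes with a double edge at one end; the terminal node there is the unique short simple root (B_3). One simple-root ordering that puts it in standard form is (alpha_2, alpha_3, alpha_1). So the algebra is type B_3, i.e. so(7).

B3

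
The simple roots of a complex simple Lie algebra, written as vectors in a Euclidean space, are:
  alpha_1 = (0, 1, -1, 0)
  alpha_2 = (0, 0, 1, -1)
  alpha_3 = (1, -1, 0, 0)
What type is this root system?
type A_3

Compute the Cartan integers a_ij = 2(alpha_i, alpha_j)/(alpha_j, alpha_j); the resulting 3x3 Cartan matrix is
[[2, -1, -1], [-1, 2, 0], [-1, 0, 2]].
All simple roots have the same length, so the diagram is simply laced. The associated Dynkin diagram is a chain of 3 nodes with single edges (A_3), so the type is A_3 (the algebra sl(4)).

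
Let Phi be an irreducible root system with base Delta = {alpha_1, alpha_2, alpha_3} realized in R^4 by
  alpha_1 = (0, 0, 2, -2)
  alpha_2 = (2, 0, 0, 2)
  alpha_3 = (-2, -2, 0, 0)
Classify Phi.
Compute the Cartan integers a_ij = 2(alpha_i, alpha_j)/(alpha_j, alpha_j); the resulting 3x3 Cartan matrix is
[[2, -1, 0], [-1, 2, -1], [0, -1, 2]].
All simple roots have the same length, so the diagram is simply laced. The associated Dynkin diagram is a chain of 3 nodes with single edges (A_3), so the type is A_3 (the algebra sl(4)).

A3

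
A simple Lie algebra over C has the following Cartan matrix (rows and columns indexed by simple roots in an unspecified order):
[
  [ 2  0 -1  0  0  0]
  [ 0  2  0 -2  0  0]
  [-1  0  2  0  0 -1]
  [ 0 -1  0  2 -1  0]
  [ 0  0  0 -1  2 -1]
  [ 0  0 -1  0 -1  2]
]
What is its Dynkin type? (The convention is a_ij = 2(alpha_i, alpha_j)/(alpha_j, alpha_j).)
C_6 (sp(12))

The matrix has rank 6 with 2's on the diagonal. Reading the off-diagonal entries as Dynkin edges (a single edge where a_ij = a_ji = -1; a double or triple edge where a_ij * a_ji = 2 or 3), the diagram is a chain of 6 nodes with a double edge at one end; the terminal node there is the unique long simple root (C_6). One simple-root ordering that puts it in standard form is (alpha_1, alpha_3, alpha_6, alpha_5, alpha_4, alpha_2). So the algebra is type C_6, i.e. sp(12).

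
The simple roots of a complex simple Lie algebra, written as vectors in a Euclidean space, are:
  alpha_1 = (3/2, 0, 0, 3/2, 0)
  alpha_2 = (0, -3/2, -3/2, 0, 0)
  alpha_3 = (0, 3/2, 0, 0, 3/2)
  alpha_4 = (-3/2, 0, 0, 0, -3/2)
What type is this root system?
A_4

Compute the Cartan integers a_ij = 2(alpha_i, alpha_j)/(alpha_j, alpha_j); the resulting 4x4 Cartan matrix is
[[2, 0, 0, -1], [0, 2, -1, 0], [0, -1, 2, -1], [-1, 0, -1, 2]].
All simple roots have the same length, so the diagram is simply laced. The associated Dynkin diagram is a chain of 4 nodes with single edges (A_4), so the type is A_4 (the algebra sl(5)).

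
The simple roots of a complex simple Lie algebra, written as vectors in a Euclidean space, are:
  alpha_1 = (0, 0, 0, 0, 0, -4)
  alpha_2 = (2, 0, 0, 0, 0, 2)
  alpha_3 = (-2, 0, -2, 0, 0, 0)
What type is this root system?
type C_3

Compute the Cartan integers a_ij = 2(alpha_i, alpha_j)/(alpha_j, alpha_j); the resulting 3x3 Cartan matrix is
[[2, -2, 0], [-1, 2, -1], [0, -1, 2]].
The roots have two lengths (squared-length ratio 2:1); the short ones are alpha_{2,3}. The associated Dynkin diagram is a chain of 3 nodes with a double edge at one end; the terminal node there is the unique long simple root (C_3), so the type is C_3 (the algebra sp(6)).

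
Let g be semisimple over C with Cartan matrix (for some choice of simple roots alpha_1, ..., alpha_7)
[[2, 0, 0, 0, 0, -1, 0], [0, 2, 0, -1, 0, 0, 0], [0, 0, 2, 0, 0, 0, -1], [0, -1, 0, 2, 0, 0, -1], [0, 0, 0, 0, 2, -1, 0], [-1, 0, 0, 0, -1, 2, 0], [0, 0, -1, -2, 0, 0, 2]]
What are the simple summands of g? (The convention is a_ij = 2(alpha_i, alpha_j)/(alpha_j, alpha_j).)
A_3 ⊕ F_4

The diagram associated to this matrix has two connected components: the simple roots {alpha_1, alpha_5, alpha_6} form a chain of 3 nodes with single edges (A_3), and {alpha_2, alpha_3, alpha_4, alpha_7} form a chain of 4 nodes with a double edge between the middle two (F_4). A semisimple Lie algebra decomposes uniquely as the direct sum of simple ideals, one per connected component of its Dynkin diagram, so g ≅ A_3 ⊕ F_4 (dimension 15 + 52 = 67).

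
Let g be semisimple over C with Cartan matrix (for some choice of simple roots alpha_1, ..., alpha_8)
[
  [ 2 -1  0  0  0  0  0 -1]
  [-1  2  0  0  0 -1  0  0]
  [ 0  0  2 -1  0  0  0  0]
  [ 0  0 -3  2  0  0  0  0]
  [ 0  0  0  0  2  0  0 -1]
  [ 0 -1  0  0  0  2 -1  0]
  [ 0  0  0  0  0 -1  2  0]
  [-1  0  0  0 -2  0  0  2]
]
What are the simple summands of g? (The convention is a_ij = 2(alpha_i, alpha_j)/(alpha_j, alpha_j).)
type B_6 ⊕ type G_2

The diagram associated to this matrix has two connected components: the simple roots {alpha_1, alpha_2, alpha_5, alpha_6, alpha_7, alpha_8} form a chain of 6 nodes with a double edge at one end; the terminal node there is the unique short simple root (B_6), and {alpha_3, alpha_4} form two nodes joined by a triple edge (G_2). A semisimple Lie algebra decomposes uniquely as the direct sum of simple ideals, one per connected component of its Dynkin diagram, so g ≅ B_6 ⊕ G_2 (dimension 78 + 14 = 92).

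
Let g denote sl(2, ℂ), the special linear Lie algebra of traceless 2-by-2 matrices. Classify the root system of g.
type A_1

This is sl(2), which has dimension 2^2 - 1 = 3 and rank 2 - 1 = 1 (a Cartan subalgebra is the diagonal traceless matrices). In the classification of classical Lie algebras, the special linear algebra sl(n+1) has type A_n; here n = 1, so the Dynkin diagram is a chain of 1 nodes with single edges (A_1). Hence the type is A_1.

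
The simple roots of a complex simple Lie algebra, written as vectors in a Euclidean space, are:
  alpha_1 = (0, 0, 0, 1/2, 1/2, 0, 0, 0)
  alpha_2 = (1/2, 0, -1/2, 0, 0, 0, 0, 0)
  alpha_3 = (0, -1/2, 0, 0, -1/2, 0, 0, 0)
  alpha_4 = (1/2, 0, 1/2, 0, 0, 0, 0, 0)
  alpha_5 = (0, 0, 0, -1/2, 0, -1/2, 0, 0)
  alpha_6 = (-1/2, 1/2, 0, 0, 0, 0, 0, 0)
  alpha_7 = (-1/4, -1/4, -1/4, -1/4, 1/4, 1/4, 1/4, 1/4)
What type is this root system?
Compute the Cartan integers a_ij = 2(alpha_i, alpha_j)/(alpha_j, alpha_j); the resulting 7x7 Cartan matrix is
[[2, 0, -1, 0, -1, 0, 0], [0, 2, 0, 0, 0, -1, 0], [-1, 0, 2, 0, 0, -1, 0], [0, 0, 0, 2, 0, -1, -1], [-1, 0, 0, 0, 2, 0, 0], [0, -1, -1, -1, 0, 2, 0], [0, 0, 0, -1, 0, 0, 2]].
All simple roots have the same length, so the diagram is simply laced. The associated Dynkin diagram is a chain of 6 nodes with one extra node attached to the third node from one end (E_7), so the type is E_7.

type E_7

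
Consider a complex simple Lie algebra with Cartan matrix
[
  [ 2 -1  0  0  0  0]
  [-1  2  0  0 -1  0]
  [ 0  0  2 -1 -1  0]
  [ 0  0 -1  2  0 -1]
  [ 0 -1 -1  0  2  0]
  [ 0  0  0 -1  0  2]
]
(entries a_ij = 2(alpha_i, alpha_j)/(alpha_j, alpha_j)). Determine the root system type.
A6

The matrix has rank 6 with 2's on the diagonal. Reading the off-diagonal entries as Dynkin edges (a single edge where a_ij = a_ji = -1; a double or triple edge where a_ij * a_ji = 2 or 3), the diagram is a chain of 6 nodes with single edges (A_6). One simple-root ordering that puts it in standard form is (alpha_1, alpha_2, alpha_5, alpha_3, alpha_4, alpha_6). So the algebra is type A_6, i.e. sl(7).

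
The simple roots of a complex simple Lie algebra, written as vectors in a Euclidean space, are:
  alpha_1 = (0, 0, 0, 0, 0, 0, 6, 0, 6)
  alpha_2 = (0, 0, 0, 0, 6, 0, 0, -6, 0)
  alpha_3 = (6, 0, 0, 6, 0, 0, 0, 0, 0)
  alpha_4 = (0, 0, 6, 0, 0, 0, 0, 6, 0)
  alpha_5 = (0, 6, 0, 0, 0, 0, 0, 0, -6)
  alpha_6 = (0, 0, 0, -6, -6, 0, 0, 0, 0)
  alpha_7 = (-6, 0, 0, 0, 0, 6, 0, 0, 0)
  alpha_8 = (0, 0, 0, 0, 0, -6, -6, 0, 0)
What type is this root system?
Compute the Cartan integers a_ij = 2(alpha_i, alpha_j)/(alpha_j, alpha_j); the resulting 8x8 Cartan matrix is
[[2, 0, 0, 0, -1, 0, 0, -1], [0, 2, 0, -1, 0, -1, 0, 0], [0, 0, 2, 0, 0, -1, -1, 0], [0, -1, 0, 2, 0, 0, 0, 0], [-1, 0, 0, 0, 2, 0, 0, 0], [0, -1, -1, 0, 0, 2, 0, 0], [0, 0, -1, 0, 0, 0, 2, -1], [-1, 0, 0, 0, 0, 0, -1, 2]].
All simple roots have the same length, so the diagram is simply laced. The associated Dynkin diagram is a chain of 8 nodes with single edges (A_8), so the type is A_8 (the algebra sl(9)).

A_8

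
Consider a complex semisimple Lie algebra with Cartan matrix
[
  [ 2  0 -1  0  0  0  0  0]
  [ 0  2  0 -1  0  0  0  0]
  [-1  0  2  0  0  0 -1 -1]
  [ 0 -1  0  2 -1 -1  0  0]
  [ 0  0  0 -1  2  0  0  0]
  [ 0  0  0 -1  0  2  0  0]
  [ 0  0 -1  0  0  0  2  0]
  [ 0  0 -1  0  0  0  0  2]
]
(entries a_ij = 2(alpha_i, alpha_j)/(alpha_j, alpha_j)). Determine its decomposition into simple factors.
The diagram associated to this matrix has two connected components: the simple roots {alpha_2, alpha_4, alpha_5, alpha_6} form a chain of 2 nodes with a fork of two nodes at one end (D_4), and {alpha_1, alpha_3, alpha_7, alpha_8} form a chain of 2 nodes with a fork of two nodes at one end (D_4). A semisimple Lie algebra decomposes uniquely as the direct sum of simple ideals, one per connected component of its Dynkin diagram, so g ≅ D_4 ⊕ D_4 (dimension 28 + 28 = 56).

D4 + D4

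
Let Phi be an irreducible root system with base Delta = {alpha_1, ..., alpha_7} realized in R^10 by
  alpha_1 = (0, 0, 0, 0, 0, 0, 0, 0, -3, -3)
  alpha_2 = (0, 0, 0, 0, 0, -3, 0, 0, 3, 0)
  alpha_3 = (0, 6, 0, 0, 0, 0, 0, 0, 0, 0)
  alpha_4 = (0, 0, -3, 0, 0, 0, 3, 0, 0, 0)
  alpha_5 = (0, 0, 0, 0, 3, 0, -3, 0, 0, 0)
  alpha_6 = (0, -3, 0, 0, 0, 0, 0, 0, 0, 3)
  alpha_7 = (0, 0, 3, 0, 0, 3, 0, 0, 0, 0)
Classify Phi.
Compute the Cartan integers a_ij = 2(alpha_i, alpha_j)/(alpha_j, alpha_j); the resulting 7x7 Cartan matrix is
[[2, -1, 0, 0, 0, -1, 0], [-1, 2, 0, 0, 0, 0, -1], [0, 0, 2, 0, 0, -2, 0], [0, 0, 0, 2, -1, 0, -1], [0, 0, 0, -1, 2, 0, 0], [-1, 0, -1, 0, 0, 2, 0], [0, -1, 0, -1, 0, 0, 2]].
The roots have two lengths (squared-length ratio 2:1); the short ones are alpha_{1,2,4,5,6,7}. The associated Dynkin diagram is a chain of 7 nodes with a double edge at one end; the terminal node there is the unique long simple root (C_7), so the type is C_7 (the algebra sp(14)).

C7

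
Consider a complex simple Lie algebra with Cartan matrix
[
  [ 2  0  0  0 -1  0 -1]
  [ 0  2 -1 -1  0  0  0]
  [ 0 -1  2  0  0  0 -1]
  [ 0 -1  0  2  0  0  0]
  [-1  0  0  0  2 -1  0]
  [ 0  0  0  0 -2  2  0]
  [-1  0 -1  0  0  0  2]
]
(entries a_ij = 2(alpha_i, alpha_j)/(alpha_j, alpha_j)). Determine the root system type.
The matrix has rank 7 with 2's on the diagonal. Reading the off-diagonal entries as Dynkin edges (a single edge where a_ij = a_ji = -1; a double or triple edge where a_ij * a_ji = 2 or 3), the diagram is a chain of 7 nodes with a double edge at one end; the terminal node there is the unique long simple root (C_7). One simple-root ordering that puts it in standard form is (alpha_4, alpha_2, alpha_3, alpha_7, alpha_1, alpha_5, alpha_6). So the algebra is type C_7, i.e. sp(14).

C7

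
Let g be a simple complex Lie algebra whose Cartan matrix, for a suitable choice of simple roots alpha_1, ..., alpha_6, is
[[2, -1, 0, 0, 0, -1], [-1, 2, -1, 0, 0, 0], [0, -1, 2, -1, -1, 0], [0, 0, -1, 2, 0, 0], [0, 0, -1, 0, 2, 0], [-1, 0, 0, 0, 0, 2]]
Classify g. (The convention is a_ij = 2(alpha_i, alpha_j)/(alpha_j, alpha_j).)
The matrix has rank 6 with 2's on the diagonal. Reading the off-diagonal entries as Dynkin edges (a single edge where a_ij = a_ji = -1; a double or triple edge where a_ij * a_ji = 2 or 3), the diagram is a chain of 4 nodes with a fork of two nodes at one end (D_6). One simple-root ordering that puts it in standard form is (alpha_6, alpha_1, alpha_2, alpha_3, alpha_4, alpha_5). So the algebra is type D_6, i.e. so(12).

D6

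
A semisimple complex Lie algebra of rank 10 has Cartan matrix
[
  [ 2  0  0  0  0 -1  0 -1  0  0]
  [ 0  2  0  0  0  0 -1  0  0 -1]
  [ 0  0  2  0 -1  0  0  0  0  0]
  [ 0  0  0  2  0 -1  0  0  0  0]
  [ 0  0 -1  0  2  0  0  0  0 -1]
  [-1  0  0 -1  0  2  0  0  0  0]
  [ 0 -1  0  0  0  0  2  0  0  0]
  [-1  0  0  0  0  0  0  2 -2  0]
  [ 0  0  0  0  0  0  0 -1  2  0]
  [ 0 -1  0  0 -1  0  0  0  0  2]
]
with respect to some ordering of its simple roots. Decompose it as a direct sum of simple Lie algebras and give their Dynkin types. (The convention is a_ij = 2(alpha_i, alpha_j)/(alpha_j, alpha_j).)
type A_5 + type B_5

The diagram associated to this matrix has two connected components: the simple roots {alpha_2, alpha_3, alpha_5, alpha_7, alpha_10} form a chain of 5 nodes with single edges (A_5), and {alpha_1, alpha_4, alpha_6, alpha_8, alpha_9} form a chain of 5 nodes with a double edge at one end; the terminal node there is the unique short simple root (B_5). A semisimple Lie algebra decomposes uniquely as the direct sum of simple ideals, one per connected component of its Dynkin diagram, so g ≅ A_5 ⊕ B_5 (dimension 35 + 55 = 90).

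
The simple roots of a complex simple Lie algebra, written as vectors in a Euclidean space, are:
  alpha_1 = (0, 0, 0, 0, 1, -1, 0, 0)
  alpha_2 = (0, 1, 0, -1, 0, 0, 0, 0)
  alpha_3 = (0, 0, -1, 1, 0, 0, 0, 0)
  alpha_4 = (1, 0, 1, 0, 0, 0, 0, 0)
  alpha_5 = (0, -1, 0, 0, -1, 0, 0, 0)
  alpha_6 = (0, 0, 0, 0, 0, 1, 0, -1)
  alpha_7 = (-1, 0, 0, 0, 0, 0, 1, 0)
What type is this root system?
Compute the Cartan integers a_ij = 2(alpha_i, alpha_j)/(alpha_j, alpha_j); the resulting 7x7 Cartan matrix is
[[2, 0, 0, 0, -1, -1, 0], [0, 2, -1, 0, -1, 0, 0], [0, -1, 2, -1, 0, 0, 0], [0, 0, -1, 2, 0, 0, -1], [-1, -1, 0, 0, 2, 0, 0], [-1, 0, 0, 0, 0, 2, 0], [0, 0, 0, -1, 0, 0, 2]].
All simple roots have the same length, so the diagram is simply laced. The associated Dynkin diagram is a chain of 7 nodes with single edges (A_7), so the type is A_7 (the algebra sl(8)).

type A_7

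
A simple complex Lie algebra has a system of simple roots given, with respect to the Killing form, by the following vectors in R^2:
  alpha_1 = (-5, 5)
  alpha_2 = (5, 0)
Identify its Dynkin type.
B_2 (so(5))

Compute the Cartan integers a_ij = 2(alpha_i, alpha_j)/(alpha_j, alpha_j); the resulting 2x2 Cartan matrix is
[[2, -2], [-1, 2]].
The roots have two lengths (squared-length ratio 2:1); the short ones are alpha_{2}. The associated Dynkin diagram is a chain of 2 nodes with a double edge at one end; the terminal node there is the unique short simple root (B_2), so the type is B_2 (the algebra so(5)).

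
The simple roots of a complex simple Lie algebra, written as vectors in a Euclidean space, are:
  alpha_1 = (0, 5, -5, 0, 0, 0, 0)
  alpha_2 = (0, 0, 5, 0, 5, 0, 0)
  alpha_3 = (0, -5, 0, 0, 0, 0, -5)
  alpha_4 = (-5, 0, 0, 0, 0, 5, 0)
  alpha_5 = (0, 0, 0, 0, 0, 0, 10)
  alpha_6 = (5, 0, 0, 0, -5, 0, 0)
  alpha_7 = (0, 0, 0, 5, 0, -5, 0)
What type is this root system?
C_7 (sp(14))

Compute the Cartan integers a_ij = 2(alpha_i, alpha_j)/(alpha_j, alpha_j); the resulting 7x7 Cartan matrix is
[[2, -1, -1, 0, 0, 0, 0], [-1, 2, 0, 0, 0, -1, 0], [-1, 0, 2, 0, -1, 0, 0], [0, 0, 0, 2, 0, -1, -1], [0, 0, -2, 0, 2, 0, 0], [0, -1, 0, -1, 0, 2, 0], [0, 0, 0, -1, 0, 0, 2]].
The roots have two lengths (squared-length ratio 2:1); the short ones are alpha_{1,2,3,4,6,7}. The associated Dynkin diagram is a chain of 7 nodes with a double edge at one end; the terminal node there is the unique long simple root (C_7), so the type is C_7 (the algebra sp(14)).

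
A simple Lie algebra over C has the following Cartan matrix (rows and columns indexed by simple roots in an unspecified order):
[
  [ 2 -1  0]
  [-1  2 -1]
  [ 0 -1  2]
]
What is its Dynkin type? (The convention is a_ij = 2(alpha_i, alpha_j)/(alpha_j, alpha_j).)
A_3

The matrix has rank 3 with 2's on the diagonal. Reading the off-diagonal entries as Dynkin edges (a single edge where a_ij = a_ji = -1; a double or triple edge where a_ij * a_ji = 2 or 3), the diagram is a chain of 3 nodes with single edges (A_3). One simple-root ordering that puts it in standard form is (alpha_3, alpha_2, alpha_1). So the algebra is type A_3, i.e. sl(4).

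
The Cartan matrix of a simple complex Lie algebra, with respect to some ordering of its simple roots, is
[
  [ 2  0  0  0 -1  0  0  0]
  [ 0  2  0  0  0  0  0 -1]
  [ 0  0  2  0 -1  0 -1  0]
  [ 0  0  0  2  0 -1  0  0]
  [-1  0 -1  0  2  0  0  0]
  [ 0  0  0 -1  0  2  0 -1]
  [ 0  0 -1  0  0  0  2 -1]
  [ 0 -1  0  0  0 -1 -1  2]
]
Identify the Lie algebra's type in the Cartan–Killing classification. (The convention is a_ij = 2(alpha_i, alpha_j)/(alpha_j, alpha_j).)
E8

The matrix has rank 8 with 2's on the diagonal. Reading the off-diagonal entries as Dynkin edges (a single edge where a_ij = a_ji = -1; a double or triple edge where a_ij * a_ji = 2 or 3), the diagram is a chain of 7 nodes with one extra node attached to the third node from one end (E_8). One simple-root ordering that puts it in standard form is (alpha_4, alpha_2, alpha_6, alpha_8, alpha_7, alpha_3, alpha_5, alpha_1). So the algebra is type E_8.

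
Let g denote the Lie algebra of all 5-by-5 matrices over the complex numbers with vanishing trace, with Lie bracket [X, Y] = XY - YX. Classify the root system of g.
type A_4

This is sl(5), which has dimension 5^2 - 1 = 24 and rank 5 - 1 = 4 (a Cartan subalgebra is the diagonal traceless matrices). In the classification of classical Lie algebras, the special linear algebra sl(n+1) has type A_n; here n = 4, so the Dynkin diagram is a chain of 4 nodes with single edges (A_4). Hence the type is A_4.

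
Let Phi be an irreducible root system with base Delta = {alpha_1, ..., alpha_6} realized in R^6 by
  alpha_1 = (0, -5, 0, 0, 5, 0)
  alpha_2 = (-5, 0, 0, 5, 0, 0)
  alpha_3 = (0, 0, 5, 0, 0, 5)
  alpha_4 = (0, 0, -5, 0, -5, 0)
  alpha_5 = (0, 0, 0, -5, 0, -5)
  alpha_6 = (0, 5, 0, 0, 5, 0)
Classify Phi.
Compute the Cartan integers a_ij = 2(alpha_i, alpha_j)/(alpha_j, alpha_j); the resulting 6x6 Cartan matrix is
[[2, 0, 0, -1, 0, 0], [0, 2, 0, 0, -1, 0], [0, 0, 2, -1, -1, 0], [-1, 0, -1, 2, 0, -1], [0, -1, -1, 0, 2, 0], [0, 0, 0, -1, 0, 2]].
All simple roots have the same length, so the diagram is simply laced. The associated Dynkin diagram is a chain of 4 nodes with a fork of two nodes at one end (D_6), so the type is D_6 (the algebra so(12)).

D6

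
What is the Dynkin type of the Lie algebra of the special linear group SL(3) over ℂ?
This is sl(3), which has dimension 3^2 - 1 = 8 and rank 3 - 1 = 2 (a Cartan subalgebra is the diagonal traceless matrices). In the classification of classical Lie algebras, the special linear algebra sl(n+1) has type A_n; here n = 2, so the Dynkin diagram is a chain of 2 nodes with single edges (A_2). Hence the type is A_2.

A_2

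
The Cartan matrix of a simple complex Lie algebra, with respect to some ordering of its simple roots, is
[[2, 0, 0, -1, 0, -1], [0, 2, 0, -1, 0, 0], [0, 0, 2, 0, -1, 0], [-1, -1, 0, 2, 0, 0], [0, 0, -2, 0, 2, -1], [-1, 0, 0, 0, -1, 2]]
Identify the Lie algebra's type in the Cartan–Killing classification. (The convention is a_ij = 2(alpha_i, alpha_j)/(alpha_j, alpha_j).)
The matrix has rank 6 with 2's on the diagonal. Reading the off-diagonal entries as Dynkin edges (a single edge where a_ij = a_ji = -1; a double or triple edge where a_ij * a_ji = 2 or 3), the diagram is a chain of 6 nodes with a double edge at one end; the terminal node there is the unique short simple root (B_6). One simple-root ordering that puts it in standard form is (alpha_2, alpha_4, alpha_1, alpha_6, alpha_5, alpha_3). So the algebra is type B_6, i.e. so(13).

B_6 (so(13))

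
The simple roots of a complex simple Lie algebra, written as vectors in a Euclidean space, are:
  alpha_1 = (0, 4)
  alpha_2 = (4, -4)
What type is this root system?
Compute the Cartan integers a_ij = 2(alpha_i, alpha_j)/(alpha_j, alpha_j); the resulting 2x2 Cartan matrix is
[[2, -1], [-2, 2]].
The roots have two lengths (squared-length ratio 2:1); the short ones are alpha_{1}. The associated Dynkin diagram is a chain of 2 nodes with a double edge at one end; the terminal node there is the unique short simple root (B_2), so the type is B_2 (the algebra so(5)).

B_2 (so(5))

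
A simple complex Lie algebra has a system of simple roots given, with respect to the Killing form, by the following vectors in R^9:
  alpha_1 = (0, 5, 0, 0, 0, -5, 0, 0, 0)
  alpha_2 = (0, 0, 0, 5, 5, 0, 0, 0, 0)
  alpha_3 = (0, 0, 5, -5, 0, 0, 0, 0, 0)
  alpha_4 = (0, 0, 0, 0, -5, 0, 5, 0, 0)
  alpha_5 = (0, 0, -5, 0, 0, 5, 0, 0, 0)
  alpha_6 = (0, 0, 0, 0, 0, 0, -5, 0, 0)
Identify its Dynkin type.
B6

Compute the Cartan integers a_ij = 2(alpha_i, alpha_j)/(alpha_j, alpha_j); the resulting 6x6 Cartan matrix is
[[2, 0, 0, 0, -1, 0], [0, 2, -1, -1, 0, 0], [0, -1, 2, 0, -1, 0], [0, -1, 0, 2, 0, -2], [-1, 0, -1, 0, 2, 0], [0, 0, 0, -1, 0, 2]].
The roots have two lengths (squared-length ratio 2:1); the short ones are alpha_{6}. The associated Dynkin diagram is a chain of 6 nodes with a double edge at one end; the terminal node there is the unique short simple root (B_6), so the type is B_6 (the algebra so(13)).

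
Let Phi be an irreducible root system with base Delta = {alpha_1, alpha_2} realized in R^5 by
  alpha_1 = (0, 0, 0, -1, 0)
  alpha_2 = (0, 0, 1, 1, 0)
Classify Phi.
B2

Compute the Cartan integers a_ij = 2(alpha_i, alpha_j)/(alpha_j, alpha_j); the resulting 2x2 Cartan matrix is
[[2, -1], [-2, 2]].
The roots have two lengths (squared-length ratio 2:1); the short ones are alpha_{1}. The associated Dynkin diagram is a chain of 2 nodes with a double edge at one end; the terminal node there is the unique short simple root (B_2), so the type is B_2 (the algebra so(5)).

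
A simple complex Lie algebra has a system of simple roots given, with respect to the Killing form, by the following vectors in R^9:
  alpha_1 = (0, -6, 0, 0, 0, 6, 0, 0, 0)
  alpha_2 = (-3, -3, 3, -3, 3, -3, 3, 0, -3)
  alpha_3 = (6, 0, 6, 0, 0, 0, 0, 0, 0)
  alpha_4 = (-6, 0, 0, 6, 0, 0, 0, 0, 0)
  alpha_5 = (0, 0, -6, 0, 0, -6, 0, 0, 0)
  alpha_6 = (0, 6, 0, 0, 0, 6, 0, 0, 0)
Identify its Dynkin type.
type E_6

Compute the Cartan integers a_ij = 2(alpha_i, alpha_j)/(alpha_j, alpha_j); the resulting 6x6 Cartan matrix is
[[2, 0, 0, 0, -1, 0], [0, 2, 0, 0, 0, -1], [0, 0, 2, -1, -1, 0], [0, 0, -1, 2, 0, 0], [-1, 0, -1, 0, 2, -1], [0, -1, 0, 0, -1, 2]].
All simple roots have the same length, so the diagram is simply laced. The associated Dynkin diagram is a chain of 5 nodes with one extra node attached to the third node from one end (E_6), so the type is E_6.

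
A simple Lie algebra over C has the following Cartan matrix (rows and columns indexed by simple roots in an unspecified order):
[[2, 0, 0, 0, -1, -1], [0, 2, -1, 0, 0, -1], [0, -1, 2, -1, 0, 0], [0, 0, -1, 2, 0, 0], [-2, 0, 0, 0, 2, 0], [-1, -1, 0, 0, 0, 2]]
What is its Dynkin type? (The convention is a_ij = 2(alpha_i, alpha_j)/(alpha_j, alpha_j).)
The matrix has rank 6 with 2's on the diagonal. Reading the off-diagonal entries as Dynkin edges (a single edge where a_ij = a_ji = -1; a double or triple edge where a_ij * a_ji = 2 or 3), the diagram is a chain of 6 nodes with a double edge at one end; the terminal node there is the unique long simple root (C_6). One simple-root ordering that puts it in standard form is (alpha_4, alpha_3, alpha_2, alpha_6, alpha_1, alpha_5). So the algebra is type C_6, i.e. sp(12).

C6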